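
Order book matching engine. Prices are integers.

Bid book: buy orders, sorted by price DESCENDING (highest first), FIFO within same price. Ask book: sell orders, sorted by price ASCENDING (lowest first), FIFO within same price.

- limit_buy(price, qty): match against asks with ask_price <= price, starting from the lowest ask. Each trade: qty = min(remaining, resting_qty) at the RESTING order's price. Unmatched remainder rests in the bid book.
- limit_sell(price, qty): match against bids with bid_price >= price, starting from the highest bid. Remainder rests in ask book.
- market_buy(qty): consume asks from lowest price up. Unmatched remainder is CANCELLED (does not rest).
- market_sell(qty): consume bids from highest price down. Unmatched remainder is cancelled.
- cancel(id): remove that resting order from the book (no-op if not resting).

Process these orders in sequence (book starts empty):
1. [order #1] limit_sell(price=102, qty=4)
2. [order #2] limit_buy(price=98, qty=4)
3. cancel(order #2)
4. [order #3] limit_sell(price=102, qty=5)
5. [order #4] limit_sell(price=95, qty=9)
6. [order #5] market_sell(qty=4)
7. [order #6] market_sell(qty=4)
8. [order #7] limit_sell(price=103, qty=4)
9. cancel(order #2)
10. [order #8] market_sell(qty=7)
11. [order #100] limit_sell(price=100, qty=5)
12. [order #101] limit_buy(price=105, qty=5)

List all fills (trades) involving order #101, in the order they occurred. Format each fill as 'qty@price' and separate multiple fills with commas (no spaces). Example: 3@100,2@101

Answer: 5@95

Derivation:
After op 1 [order #1] limit_sell(price=102, qty=4): fills=none; bids=[-] asks=[#1:4@102]
After op 2 [order #2] limit_buy(price=98, qty=4): fills=none; bids=[#2:4@98] asks=[#1:4@102]
After op 3 cancel(order #2): fills=none; bids=[-] asks=[#1:4@102]
After op 4 [order #3] limit_sell(price=102, qty=5): fills=none; bids=[-] asks=[#1:4@102 #3:5@102]
After op 5 [order #4] limit_sell(price=95, qty=9): fills=none; bids=[-] asks=[#4:9@95 #1:4@102 #3:5@102]
After op 6 [order #5] market_sell(qty=4): fills=none; bids=[-] asks=[#4:9@95 #1:4@102 #3:5@102]
After op 7 [order #6] market_sell(qty=4): fills=none; bids=[-] asks=[#4:9@95 #1:4@102 #3:5@102]
After op 8 [order #7] limit_sell(price=103, qty=4): fills=none; bids=[-] asks=[#4:9@95 #1:4@102 #3:5@102 #7:4@103]
After op 9 cancel(order #2): fills=none; bids=[-] asks=[#4:9@95 #1:4@102 #3:5@102 #7:4@103]
After op 10 [order #8] market_sell(qty=7): fills=none; bids=[-] asks=[#4:9@95 #1:4@102 #3:5@102 #7:4@103]
After op 11 [order #100] limit_sell(price=100, qty=5): fills=none; bids=[-] asks=[#4:9@95 #100:5@100 #1:4@102 #3:5@102 #7:4@103]
After op 12 [order #101] limit_buy(price=105, qty=5): fills=#101x#4:5@95; bids=[-] asks=[#4:4@95 #100:5@100 #1:4@102 #3:5@102 #7:4@103]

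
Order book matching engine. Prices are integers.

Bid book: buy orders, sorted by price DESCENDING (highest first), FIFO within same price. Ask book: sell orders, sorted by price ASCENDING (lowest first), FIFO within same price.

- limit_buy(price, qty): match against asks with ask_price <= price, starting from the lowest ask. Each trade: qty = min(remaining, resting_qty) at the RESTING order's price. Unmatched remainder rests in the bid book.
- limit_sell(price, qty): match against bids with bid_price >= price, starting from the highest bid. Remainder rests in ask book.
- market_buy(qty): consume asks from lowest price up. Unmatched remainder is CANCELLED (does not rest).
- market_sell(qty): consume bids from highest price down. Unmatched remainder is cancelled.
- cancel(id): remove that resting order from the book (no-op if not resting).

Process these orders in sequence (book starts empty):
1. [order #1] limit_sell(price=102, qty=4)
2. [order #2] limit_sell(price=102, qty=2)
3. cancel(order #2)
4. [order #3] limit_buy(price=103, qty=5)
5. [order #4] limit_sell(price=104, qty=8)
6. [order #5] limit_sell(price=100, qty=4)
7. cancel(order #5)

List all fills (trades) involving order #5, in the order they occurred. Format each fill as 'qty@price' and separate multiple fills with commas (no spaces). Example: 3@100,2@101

Answer: 1@103

Derivation:
After op 1 [order #1] limit_sell(price=102, qty=4): fills=none; bids=[-] asks=[#1:4@102]
After op 2 [order #2] limit_sell(price=102, qty=2): fills=none; bids=[-] asks=[#1:4@102 #2:2@102]
After op 3 cancel(order #2): fills=none; bids=[-] asks=[#1:4@102]
After op 4 [order #3] limit_buy(price=103, qty=5): fills=#3x#1:4@102; bids=[#3:1@103] asks=[-]
After op 5 [order #4] limit_sell(price=104, qty=8): fills=none; bids=[#3:1@103] asks=[#4:8@104]
After op 6 [order #5] limit_sell(price=100, qty=4): fills=#3x#5:1@103; bids=[-] asks=[#5:3@100 #4:8@104]
After op 7 cancel(order #5): fills=none; bids=[-] asks=[#4:8@104]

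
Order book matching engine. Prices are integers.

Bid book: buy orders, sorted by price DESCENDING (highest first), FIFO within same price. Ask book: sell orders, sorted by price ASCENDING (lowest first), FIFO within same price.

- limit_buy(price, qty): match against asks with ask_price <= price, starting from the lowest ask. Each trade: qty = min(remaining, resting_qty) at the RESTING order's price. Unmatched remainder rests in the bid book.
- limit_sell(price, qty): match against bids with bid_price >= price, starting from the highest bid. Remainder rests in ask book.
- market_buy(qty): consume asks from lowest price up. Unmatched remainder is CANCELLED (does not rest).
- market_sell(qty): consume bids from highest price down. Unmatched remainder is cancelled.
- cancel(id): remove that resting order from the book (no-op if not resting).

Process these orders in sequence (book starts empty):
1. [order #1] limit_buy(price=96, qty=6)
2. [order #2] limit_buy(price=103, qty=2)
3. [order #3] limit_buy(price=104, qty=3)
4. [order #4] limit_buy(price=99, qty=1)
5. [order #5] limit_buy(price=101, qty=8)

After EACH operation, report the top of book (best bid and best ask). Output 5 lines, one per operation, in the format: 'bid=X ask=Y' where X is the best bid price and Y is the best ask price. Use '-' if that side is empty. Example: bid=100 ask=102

Answer: bid=96 ask=-
bid=103 ask=-
bid=104 ask=-
bid=104 ask=-
bid=104 ask=-

Derivation:
After op 1 [order #1] limit_buy(price=96, qty=6): fills=none; bids=[#1:6@96] asks=[-]
After op 2 [order #2] limit_buy(price=103, qty=2): fills=none; bids=[#2:2@103 #1:6@96] asks=[-]
After op 3 [order #3] limit_buy(price=104, qty=3): fills=none; bids=[#3:3@104 #2:2@103 #1:6@96] asks=[-]
After op 4 [order #4] limit_buy(price=99, qty=1): fills=none; bids=[#3:3@104 #2:2@103 #4:1@99 #1:6@96] asks=[-]
After op 5 [order #5] limit_buy(price=101, qty=8): fills=none; bids=[#3:3@104 #2:2@103 #5:8@101 #4:1@99 #1:6@96] asks=[-]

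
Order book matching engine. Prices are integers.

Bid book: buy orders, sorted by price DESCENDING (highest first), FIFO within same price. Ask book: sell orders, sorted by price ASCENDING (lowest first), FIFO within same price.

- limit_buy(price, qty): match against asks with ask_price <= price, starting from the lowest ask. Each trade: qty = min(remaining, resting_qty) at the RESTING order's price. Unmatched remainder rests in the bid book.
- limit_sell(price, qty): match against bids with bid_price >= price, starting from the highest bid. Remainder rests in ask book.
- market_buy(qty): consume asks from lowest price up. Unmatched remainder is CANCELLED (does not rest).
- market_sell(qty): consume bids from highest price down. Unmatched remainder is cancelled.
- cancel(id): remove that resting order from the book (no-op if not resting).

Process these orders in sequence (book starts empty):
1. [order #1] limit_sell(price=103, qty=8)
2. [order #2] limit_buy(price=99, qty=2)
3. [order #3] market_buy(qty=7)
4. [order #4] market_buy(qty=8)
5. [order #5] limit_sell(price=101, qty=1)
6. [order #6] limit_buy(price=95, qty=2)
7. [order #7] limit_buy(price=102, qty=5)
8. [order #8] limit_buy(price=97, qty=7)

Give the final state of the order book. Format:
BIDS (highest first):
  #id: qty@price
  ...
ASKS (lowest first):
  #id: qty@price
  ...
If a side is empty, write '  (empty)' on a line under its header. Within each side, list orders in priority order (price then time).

Answer: BIDS (highest first):
  #7: 4@102
  #2: 2@99
  #8: 7@97
  #6: 2@95
ASKS (lowest first):
  (empty)

Derivation:
After op 1 [order #1] limit_sell(price=103, qty=8): fills=none; bids=[-] asks=[#1:8@103]
After op 2 [order #2] limit_buy(price=99, qty=2): fills=none; bids=[#2:2@99] asks=[#1:8@103]
After op 3 [order #3] market_buy(qty=7): fills=#3x#1:7@103; bids=[#2:2@99] asks=[#1:1@103]
After op 4 [order #4] market_buy(qty=8): fills=#4x#1:1@103; bids=[#2:2@99] asks=[-]
After op 5 [order #5] limit_sell(price=101, qty=1): fills=none; bids=[#2:2@99] asks=[#5:1@101]
After op 6 [order #6] limit_buy(price=95, qty=2): fills=none; bids=[#2:2@99 #6:2@95] asks=[#5:1@101]
After op 7 [order #7] limit_buy(price=102, qty=5): fills=#7x#5:1@101; bids=[#7:4@102 #2:2@99 #6:2@95] asks=[-]
After op 8 [order #8] limit_buy(price=97, qty=7): fills=none; bids=[#7:4@102 #2:2@99 #8:7@97 #6:2@95] asks=[-]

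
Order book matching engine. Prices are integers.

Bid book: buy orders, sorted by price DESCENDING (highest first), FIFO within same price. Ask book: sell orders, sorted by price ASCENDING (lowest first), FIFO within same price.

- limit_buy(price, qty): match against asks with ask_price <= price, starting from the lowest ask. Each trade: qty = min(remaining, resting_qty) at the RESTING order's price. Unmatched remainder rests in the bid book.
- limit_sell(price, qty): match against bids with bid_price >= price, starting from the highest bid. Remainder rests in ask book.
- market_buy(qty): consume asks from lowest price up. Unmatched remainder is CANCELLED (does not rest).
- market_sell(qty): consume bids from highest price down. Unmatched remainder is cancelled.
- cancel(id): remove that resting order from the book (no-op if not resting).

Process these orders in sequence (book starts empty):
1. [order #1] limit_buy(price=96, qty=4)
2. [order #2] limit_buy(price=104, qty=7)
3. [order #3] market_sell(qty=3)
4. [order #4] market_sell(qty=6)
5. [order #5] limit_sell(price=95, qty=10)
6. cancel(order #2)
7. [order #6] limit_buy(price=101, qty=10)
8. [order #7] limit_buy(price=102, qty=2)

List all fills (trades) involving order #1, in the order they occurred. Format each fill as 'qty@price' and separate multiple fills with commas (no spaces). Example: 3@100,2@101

Answer: 2@96,2@96

Derivation:
After op 1 [order #1] limit_buy(price=96, qty=4): fills=none; bids=[#1:4@96] asks=[-]
After op 2 [order #2] limit_buy(price=104, qty=7): fills=none; bids=[#2:7@104 #1:4@96] asks=[-]
After op 3 [order #3] market_sell(qty=3): fills=#2x#3:3@104; bids=[#2:4@104 #1:4@96] asks=[-]
After op 4 [order #4] market_sell(qty=6): fills=#2x#4:4@104 #1x#4:2@96; bids=[#1:2@96] asks=[-]
After op 5 [order #5] limit_sell(price=95, qty=10): fills=#1x#5:2@96; bids=[-] asks=[#5:8@95]
After op 6 cancel(order #2): fills=none; bids=[-] asks=[#5:8@95]
After op 7 [order #6] limit_buy(price=101, qty=10): fills=#6x#5:8@95; bids=[#6:2@101] asks=[-]
After op 8 [order #7] limit_buy(price=102, qty=2): fills=none; bids=[#7:2@102 #6:2@101] asks=[-]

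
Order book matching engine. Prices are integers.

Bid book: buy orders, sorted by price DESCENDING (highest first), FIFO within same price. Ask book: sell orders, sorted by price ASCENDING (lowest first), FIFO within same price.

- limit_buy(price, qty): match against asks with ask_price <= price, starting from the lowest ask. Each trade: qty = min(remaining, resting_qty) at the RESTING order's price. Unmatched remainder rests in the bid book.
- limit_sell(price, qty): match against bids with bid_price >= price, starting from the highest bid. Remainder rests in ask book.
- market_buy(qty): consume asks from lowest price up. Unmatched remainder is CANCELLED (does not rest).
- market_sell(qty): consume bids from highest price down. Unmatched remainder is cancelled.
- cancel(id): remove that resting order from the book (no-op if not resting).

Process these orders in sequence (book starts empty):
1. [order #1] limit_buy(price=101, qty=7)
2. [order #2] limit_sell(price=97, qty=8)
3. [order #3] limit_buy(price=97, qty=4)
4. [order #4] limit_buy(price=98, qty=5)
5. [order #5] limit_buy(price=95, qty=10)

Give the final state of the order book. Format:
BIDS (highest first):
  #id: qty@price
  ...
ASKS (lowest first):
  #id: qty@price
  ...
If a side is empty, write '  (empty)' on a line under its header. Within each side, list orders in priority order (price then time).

After op 1 [order #1] limit_buy(price=101, qty=7): fills=none; bids=[#1:7@101] asks=[-]
After op 2 [order #2] limit_sell(price=97, qty=8): fills=#1x#2:7@101; bids=[-] asks=[#2:1@97]
After op 3 [order #3] limit_buy(price=97, qty=4): fills=#3x#2:1@97; bids=[#3:3@97] asks=[-]
After op 4 [order #4] limit_buy(price=98, qty=5): fills=none; bids=[#4:5@98 #3:3@97] asks=[-]
After op 5 [order #5] limit_buy(price=95, qty=10): fills=none; bids=[#4:5@98 #3:3@97 #5:10@95] asks=[-]

Answer: BIDS (highest first):
  #4: 5@98
  #3: 3@97
  #5: 10@95
ASKS (lowest first):
  (empty)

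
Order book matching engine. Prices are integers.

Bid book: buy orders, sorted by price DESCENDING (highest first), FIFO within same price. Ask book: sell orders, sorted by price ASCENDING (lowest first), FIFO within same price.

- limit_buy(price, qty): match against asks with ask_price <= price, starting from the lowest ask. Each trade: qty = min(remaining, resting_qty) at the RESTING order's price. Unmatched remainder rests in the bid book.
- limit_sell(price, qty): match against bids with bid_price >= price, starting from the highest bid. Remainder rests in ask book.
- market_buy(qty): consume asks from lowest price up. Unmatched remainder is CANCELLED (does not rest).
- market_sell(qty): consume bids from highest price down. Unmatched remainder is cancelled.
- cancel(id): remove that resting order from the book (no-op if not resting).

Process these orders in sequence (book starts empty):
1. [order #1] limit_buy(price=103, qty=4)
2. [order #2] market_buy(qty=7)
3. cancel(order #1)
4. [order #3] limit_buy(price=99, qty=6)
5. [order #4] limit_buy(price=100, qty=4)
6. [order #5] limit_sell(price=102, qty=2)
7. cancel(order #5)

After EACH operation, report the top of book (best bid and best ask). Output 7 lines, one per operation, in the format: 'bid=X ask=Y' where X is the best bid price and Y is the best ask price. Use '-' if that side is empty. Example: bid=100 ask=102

Answer: bid=103 ask=-
bid=103 ask=-
bid=- ask=-
bid=99 ask=-
bid=100 ask=-
bid=100 ask=102
bid=100 ask=-

Derivation:
After op 1 [order #1] limit_buy(price=103, qty=4): fills=none; bids=[#1:4@103] asks=[-]
After op 2 [order #2] market_buy(qty=7): fills=none; bids=[#1:4@103] asks=[-]
After op 3 cancel(order #1): fills=none; bids=[-] asks=[-]
After op 4 [order #3] limit_buy(price=99, qty=6): fills=none; bids=[#3:6@99] asks=[-]
After op 5 [order #4] limit_buy(price=100, qty=4): fills=none; bids=[#4:4@100 #3:6@99] asks=[-]
After op 6 [order #5] limit_sell(price=102, qty=2): fills=none; bids=[#4:4@100 #3:6@99] asks=[#5:2@102]
After op 7 cancel(order #5): fills=none; bids=[#4:4@100 #3:6@99] asks=[-]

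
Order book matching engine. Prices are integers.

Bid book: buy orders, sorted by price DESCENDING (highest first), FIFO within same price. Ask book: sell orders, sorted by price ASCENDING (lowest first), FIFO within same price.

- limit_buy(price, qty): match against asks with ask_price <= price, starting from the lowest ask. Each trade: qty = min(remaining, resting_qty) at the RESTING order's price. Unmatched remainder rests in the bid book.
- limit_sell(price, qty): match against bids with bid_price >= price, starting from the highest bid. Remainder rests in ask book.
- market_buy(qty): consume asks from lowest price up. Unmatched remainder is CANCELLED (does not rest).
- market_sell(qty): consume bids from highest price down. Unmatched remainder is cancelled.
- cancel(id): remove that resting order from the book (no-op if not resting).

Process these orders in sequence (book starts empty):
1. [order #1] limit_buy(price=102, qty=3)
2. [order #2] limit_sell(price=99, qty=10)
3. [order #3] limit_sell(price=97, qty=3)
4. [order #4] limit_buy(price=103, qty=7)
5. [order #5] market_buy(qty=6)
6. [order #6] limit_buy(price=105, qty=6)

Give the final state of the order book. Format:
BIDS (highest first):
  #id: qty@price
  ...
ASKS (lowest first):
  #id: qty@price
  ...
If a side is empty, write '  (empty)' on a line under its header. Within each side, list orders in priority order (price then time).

Answer: BIDS (highest first):
  #6: 6@105
ASKS (lowest first):
  (empty)

Derivation:
After op 1 [order #1] limit_buy(price=102, qty=3): fills=none; bids=[#1:3@102] asks=[-]
After op 2 [order #2] limit_sell(price=99, qty=10): fills=#1x#2:3@102; bids=[-] asks=[#2:7@99]
After op 3 [order #3] limit_sell(price=97, qty=3): fills=none; bids=[-] asks=[#3:3@97 #2:7@99]
After op 4 [order #4] limit_buy(price=103, qty=7): fills=#4x#3:3@97 #4x#2:4@99; bids=[-] asks=[#2:3@99]
After op 5 [order #5] market_buy(qty=6): fills=#5x#2:3@99; bids=[-] asks=[-]
After op 6 [order #6] limit_buy(price=105, qty=6): fills=none; bids=[#6:6@105] asks=[-]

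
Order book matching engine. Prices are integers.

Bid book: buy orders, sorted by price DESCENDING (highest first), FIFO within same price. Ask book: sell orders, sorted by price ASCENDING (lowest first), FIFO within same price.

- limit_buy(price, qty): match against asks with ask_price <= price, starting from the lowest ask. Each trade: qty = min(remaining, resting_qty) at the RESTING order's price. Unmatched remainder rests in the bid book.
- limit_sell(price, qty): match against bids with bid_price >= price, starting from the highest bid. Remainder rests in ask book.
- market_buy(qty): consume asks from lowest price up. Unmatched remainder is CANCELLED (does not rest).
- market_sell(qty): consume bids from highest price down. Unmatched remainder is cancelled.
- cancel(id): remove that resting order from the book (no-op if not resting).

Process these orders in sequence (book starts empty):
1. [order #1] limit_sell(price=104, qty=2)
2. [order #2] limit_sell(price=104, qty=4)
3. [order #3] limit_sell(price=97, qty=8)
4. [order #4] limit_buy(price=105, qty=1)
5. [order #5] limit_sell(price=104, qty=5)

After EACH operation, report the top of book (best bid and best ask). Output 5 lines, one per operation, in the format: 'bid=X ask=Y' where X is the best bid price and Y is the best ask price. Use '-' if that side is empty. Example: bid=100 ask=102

After op 1 [order #1] limit_sell(price=104, qty=2): fills=none; bids=[-] asks=[#1:2@104]
After op 2 [order #2] limit_sell(price=104, qty=4): fills=none; bids=[-] asks=[#1:2@104 #2:4@104]
After op 3 [order #3] limit_sell(price=97, qty=8): fills=none; bids=[-] asks=[#3:8@97 #1:2@104 #2:4@104]
After op 4 [order #4] limit_buy(price=105, qty=1): fills=#4x#3:1@97; bids=[-] asks=[#3:7@97 #1:2@104 #2:4@104]
After op 5 [order #5] limit_sell(price=104, qty=5): fills=none; bids=[-] asks=[#3:7@97 #1:2@104 #2:4@104 #5:5@104]

Answer: bid=- ask=104
bid=- ask=104
bid=- ask=97
bid=- ask=97
bid=- ask=97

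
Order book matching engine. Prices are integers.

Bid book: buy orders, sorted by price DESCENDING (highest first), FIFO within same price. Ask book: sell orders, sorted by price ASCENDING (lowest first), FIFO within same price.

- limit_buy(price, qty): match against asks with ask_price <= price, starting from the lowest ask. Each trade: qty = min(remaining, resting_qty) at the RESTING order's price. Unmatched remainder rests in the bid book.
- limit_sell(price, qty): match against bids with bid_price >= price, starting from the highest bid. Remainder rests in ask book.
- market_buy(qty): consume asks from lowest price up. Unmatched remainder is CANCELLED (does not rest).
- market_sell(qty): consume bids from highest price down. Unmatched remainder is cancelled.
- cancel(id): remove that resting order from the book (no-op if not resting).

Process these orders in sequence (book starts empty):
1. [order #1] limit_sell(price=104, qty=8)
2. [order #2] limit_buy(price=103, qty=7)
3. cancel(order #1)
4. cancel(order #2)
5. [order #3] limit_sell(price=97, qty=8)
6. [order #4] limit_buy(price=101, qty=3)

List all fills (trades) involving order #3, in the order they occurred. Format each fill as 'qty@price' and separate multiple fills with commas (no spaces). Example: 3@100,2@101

Answer: 3@97

Derivation:
After op 1 [order #1] limit_sell(price=104, qty=8): fills=none; bids=[-] asks=[#1:8@104]
After op 2 [order #2] limit_buy(price=103, qty=7): fills=none; bids=[#2:7@103] asks=[#1:8@104]
After op 3 cancel(order #1): fills=none; bids=[#2:7@103] asks=[-]
After op 4 cancel(order #2): fills=none; bids=[-] asks=[-]
After op 5 [order #3] limit_sell(price=97, qty=8): fills=none; bids=[-] asks=[#3:8@97]
After op 6 [order #4] limit_buy(price=101, qty=3): fills=#4x#3:3@97; bids=[-] asks=[#3:5@97]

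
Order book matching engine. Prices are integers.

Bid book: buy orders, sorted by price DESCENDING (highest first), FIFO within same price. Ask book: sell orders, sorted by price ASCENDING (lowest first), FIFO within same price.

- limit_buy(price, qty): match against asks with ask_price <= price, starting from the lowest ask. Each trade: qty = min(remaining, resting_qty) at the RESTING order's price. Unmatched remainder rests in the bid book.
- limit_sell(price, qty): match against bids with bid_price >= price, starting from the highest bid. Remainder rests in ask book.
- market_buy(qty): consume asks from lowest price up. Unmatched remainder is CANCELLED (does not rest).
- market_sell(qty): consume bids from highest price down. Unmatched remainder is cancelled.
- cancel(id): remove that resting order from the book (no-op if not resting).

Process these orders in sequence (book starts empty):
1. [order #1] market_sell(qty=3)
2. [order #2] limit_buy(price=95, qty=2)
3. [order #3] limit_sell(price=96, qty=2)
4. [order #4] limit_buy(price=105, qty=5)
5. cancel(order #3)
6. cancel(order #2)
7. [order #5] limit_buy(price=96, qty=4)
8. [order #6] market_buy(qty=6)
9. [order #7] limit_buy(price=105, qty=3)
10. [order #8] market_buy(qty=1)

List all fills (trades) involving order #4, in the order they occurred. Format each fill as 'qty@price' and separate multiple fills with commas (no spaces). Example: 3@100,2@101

After op 1 [order #1] market_sell(qty=3): fills=none; bids=[-] asks=[-]
After op 2 [order #2] limit_buy(price=95, qty=2): fills=none; bids=[#2:2@95] asks=[-]
After op 3 [order #3] limit_sell(price=96, qty=2): fills=none; bids=[#2:2@95] asks=[#3:2@96]
After op 4 [order #4] limit_buy(price=105, qty=5): fills=#4x#3:2@96; bids=[#4:3@105 #2:2@95] asks=[-]
After op 5 cancel(order #3): fills=none; bids=[#4:3@105 #2:2@95] asks=[-]
After op 6 cancel(order #2): fills=none; bids=[#4:3@105] asks=[-]
After op 7 [order #5] limit_buy(price=96, qty=4): fills=none; bids=[#4:3@105 #5:4@96] asks=[-]
After op 8 [order #6] market_buy(qty=6): fills=none; bids=[#4:3@105 #5:4@96] asks=[-]
After op 9 [order #7] limit_buy(price=105, qty=3): fills=none; bids=[#4:3@105 #7:3@105 #5:4@96] asks=[-]
After op 10 [order #8] market_buy(qty=1): fills=none; bids=[#4:3@105 #7:3@105 #5:4@96] asks=[-]

Answer: 2@96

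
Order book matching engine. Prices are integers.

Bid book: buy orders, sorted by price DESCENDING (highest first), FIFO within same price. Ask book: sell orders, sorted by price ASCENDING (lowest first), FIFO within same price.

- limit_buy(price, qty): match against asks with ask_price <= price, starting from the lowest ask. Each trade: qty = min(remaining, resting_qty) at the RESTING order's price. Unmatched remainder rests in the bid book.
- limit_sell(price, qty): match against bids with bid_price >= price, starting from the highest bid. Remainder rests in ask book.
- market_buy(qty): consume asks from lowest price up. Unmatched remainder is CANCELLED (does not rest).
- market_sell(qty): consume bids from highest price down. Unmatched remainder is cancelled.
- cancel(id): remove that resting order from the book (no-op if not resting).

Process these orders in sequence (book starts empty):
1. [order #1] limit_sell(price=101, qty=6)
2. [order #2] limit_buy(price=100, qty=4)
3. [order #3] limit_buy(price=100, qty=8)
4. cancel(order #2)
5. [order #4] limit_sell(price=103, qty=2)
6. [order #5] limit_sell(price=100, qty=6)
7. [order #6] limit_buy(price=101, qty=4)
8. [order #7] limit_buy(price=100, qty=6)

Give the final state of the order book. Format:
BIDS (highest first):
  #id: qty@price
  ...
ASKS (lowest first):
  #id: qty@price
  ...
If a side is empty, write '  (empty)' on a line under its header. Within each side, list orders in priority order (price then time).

After op 1 [order #1] limit_sell(price=101, qty=6): fills=none; bids=[-] asks=[#1:6@101]
After op 2 [order #2] limit_buy(price=100, qty=4): fills=none; bids=[#2:4@100] asks=[#1:6@101]
After op 3 [order #3] limit_buy(price=100, qty=8): fills=none; bids=[#2:4@100 #3:8@100] asks=[#1:6@101]
After op 4 cancel(order #2): fills=none; bids=[#3:8@100] asks=[#1:6@101]
After op 5 [order #4] limit_sell(price=103, qty=2): fills=none; bids=[#3:8@100] asks=[#1:6@101 #4:2@103]
After op 6 [order #5] limit_sell(price=100, qty=6): fills=#3x#5:6@100; bids=[#3:2@100] asks=[#1:6@101 #4:2@103]
After op 7 [order #6] limit_buy(price=101, qty=4): fills=#6x#1:4@101; bids=[#3:2@100] asks=[#1:2@101 #4:2@103]
After op 8 [order #7] limit_buy(price=100, qty=6): fills=none; bids=[#3:2@100 #7:6@100] asks=[#1:2@101 #4:2@103]

Answer: BIDS (highest first):
  #3: 2@100
  #7: 6@100
ASKS (lowest first):
  #1: 2@101
  #4: 2@103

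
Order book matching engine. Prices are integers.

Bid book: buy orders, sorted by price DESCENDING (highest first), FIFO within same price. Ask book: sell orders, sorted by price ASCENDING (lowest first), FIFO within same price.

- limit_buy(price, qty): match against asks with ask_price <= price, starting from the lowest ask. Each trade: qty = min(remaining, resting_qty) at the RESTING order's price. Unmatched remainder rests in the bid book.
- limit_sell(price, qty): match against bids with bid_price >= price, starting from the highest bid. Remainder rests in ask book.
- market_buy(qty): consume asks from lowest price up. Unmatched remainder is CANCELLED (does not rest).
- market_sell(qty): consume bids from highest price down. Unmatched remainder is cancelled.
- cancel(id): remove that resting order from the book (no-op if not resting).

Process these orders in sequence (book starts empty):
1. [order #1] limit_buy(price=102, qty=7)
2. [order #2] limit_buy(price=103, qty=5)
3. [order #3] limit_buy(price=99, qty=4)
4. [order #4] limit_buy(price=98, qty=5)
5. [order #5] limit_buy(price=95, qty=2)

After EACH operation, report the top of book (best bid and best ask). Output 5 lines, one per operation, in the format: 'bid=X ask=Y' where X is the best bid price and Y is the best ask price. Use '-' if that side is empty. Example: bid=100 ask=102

Answer: bid=102 ask=-
bid=103 ask=-
bid=103 ask=-
bid=103 ask=-
bid=103 ask=-

Derivation:
After op 1 [order #1] limit_buy(price=102, qty=7): fills=none; bids=[#1:7@102] asks=[-]
After op 2 [order #2] limit_buy(price=103, qty=5): fills=none; bids=[#2:5@103 #1:7@102] asks=[-]
After op 3 [order #3] limit_buy(price=99, qty=4): fills=none; bids=[#2:5@103 #1:7@102 #3:4@99] asks=[-]
After op 4 [order #4] limit_buy(price=98, qty=5): fills=none; bids=[#2:5@103 #1:7@102 #3:4@99 #4:5@98] asks=[-]
After op 5 [order #5] limit_buy(price=95, qty=2): fills=none; bids=[#2:5@103 #1:7@102 #3:4@99 #4:5@98 #5:2@95] asks=[-]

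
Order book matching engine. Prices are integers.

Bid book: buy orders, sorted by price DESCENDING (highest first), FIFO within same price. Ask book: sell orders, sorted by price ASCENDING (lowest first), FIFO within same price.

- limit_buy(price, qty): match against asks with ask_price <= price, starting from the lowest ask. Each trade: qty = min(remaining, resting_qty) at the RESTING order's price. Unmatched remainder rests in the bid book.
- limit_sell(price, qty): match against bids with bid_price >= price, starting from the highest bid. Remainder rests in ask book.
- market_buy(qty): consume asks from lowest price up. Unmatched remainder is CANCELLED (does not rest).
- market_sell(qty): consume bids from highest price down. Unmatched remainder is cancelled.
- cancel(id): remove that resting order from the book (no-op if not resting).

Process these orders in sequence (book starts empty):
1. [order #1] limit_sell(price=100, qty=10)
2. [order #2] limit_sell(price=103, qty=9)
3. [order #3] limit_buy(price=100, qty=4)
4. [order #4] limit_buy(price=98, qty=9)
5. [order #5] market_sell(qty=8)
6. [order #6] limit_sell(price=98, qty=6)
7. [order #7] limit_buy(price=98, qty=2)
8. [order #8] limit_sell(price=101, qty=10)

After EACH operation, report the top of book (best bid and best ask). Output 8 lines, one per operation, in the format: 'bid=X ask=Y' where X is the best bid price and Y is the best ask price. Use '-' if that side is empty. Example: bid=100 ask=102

Answer: bid=- ask=100
bid=- ask=100
bid=- ask=100
bid=98 ask=100
bid=98 ask=100
bid=- ask=98
bid=- ask=98
bid=- ask=98

Derivation:
After op 1 [order #1] limit_sell(price=100, qty=10): fills=none; bids=[-] asks=[#1:10@100]
After op 2 [order #2] limit_sell(price=103, qty=9): fills=none; bids=[-] asks=[#1:10@100 #2:9@103]
After op 3 [order #3] limit_buy(price=100, qty=4): fills=#3x#1:4@100; bids=[-] asks=[#1:6@100 #2:9@103]
After op 4 [order #4] limit_buy(price=98, qty=9): fills=none; bids=[#4:9@98] asks=[#1:6@100 #2:9@103]
After op 5 [order #5] market_sell(qty=8): fills=#4x#5:8@98; bids=[#4:1@98] asks=[#1:6@100 #2:9@103]
After op 6 [order #6] limit_sell(price=98, qty=6): fills=#4x#6:1@98; bids=[-] asks=[#6:5@98 #1:6@100 #2:9@103]
After op 7 [order #7] limit_buy(price=98, qty=2): fills=#7x#6:2@98; bids=[-] asks=[#6:3@98 #1:6@100 #2:9@103]
After op 8 [order #8] limit_sell(price=101, qty=10): fills=none; bids=[-] asks=[#6:3@98 #1:6@100 #8:10@101 #2:9@103]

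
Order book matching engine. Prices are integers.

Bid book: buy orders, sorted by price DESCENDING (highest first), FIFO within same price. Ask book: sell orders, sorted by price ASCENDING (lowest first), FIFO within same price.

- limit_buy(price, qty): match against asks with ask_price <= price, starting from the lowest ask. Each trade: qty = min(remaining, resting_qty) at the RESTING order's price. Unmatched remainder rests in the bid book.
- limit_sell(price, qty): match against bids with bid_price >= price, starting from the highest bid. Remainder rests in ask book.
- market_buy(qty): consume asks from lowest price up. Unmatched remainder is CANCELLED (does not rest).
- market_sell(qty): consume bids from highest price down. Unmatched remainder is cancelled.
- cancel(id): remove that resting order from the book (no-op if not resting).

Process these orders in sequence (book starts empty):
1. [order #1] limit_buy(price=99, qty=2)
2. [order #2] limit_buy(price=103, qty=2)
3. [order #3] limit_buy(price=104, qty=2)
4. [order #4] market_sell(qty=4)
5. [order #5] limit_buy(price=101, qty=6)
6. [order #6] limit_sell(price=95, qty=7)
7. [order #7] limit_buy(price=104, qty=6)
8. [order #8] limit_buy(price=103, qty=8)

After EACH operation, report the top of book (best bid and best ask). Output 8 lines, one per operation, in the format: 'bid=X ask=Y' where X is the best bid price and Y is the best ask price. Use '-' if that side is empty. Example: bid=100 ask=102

Answer: bid=99 ask=-
bid=103 ask=-
bid=104 ask=-
bid=99 ask=-
bid=101 ask=-
bid=99 ask=-
bid=104 ask=-
bid=104 ask=-

Derivation:
After op 1 [order #1] limit_buy(price=99, qty=2): fills=none; bids=[#1:2@99] asks=[-]
After op 2 [order #2] limit_buy(price=103, qty=2): fills=none; bids=[#2:2@103 #1:2@99] asks=[-]
After op 3 [order #3] limit_buy(price=104, qty=2): fills=none; bids=[#3:2@104 #2:2@103 #1:2@99] asks=[-]
After op 4 [order #4] market_sell(qty=4): fills=#3x#4:2@104 #2x#4:2@103; bids=[#1:2@99] asks=[-]
After op 5 [order #5] limit_buy(price=101, qty=6): fills=none; bids=[#5:6@101 #1:2@99] asks=[-]
After op 6 [order #6] limit_sell(price=95, qty=7): fills=#5x#6:6@101 #1x#6:1@99; bids=[#1:1@99] asks=[-]
After op 7 [order #7] limit_buy(price=104, qty=6): fills=none; bids=[#7:6@104 #1:1@99] asks=[-]
After op 8 [order #8] limit_buy(price=103, qty=8): fills=none; bids=[#7:6@104 #8:8@103 #1:1@99] asks=[-]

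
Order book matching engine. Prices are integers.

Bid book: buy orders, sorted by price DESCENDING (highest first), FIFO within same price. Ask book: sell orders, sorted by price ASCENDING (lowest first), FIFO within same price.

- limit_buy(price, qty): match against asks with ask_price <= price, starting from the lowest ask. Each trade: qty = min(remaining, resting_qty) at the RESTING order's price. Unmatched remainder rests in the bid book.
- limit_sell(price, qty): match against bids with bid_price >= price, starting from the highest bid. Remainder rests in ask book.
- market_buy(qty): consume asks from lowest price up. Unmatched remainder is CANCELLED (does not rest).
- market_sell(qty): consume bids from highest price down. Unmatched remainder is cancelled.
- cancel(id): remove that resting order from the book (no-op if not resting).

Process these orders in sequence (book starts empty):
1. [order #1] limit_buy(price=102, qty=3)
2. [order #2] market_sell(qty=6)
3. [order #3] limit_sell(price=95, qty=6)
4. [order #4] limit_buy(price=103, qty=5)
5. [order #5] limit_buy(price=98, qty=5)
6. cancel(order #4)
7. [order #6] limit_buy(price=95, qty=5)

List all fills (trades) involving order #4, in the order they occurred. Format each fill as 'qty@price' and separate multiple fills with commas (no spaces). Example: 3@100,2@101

Answer: 5@95

Derivation:
After op 1 [order #1] limit_buy(price=102, qty=3): fills=none; bids=[#1:3@102] asks=[-]
After op 2 [order #2] market_sell(qty=6): fills=#1x#2:3@102; bids=[-] asks=[-]
After op 3 [order #3] limit_sell(price=95, qty=6): fills=none; bids=[-] asks=[#3:6@95]
After op 4 [order #4] limit_buy(price=103, qty=5): fills=#4x#3:5@95; bids=[-] asks=[#3:1@95]
After op 5 [order #5] limit_buy(price=98, qty=5): fills=#5x#3:1@95; bids=[#5:4@98] asks=[-]
After op 6 cancel(order #4): fills=none; bids=[#5:4@98] asks=[-]
After op 7 [order #6] limit_buy(price=95, qty=5): fills=none; bids=[#5:4@98 #6:5@95] asks=[-]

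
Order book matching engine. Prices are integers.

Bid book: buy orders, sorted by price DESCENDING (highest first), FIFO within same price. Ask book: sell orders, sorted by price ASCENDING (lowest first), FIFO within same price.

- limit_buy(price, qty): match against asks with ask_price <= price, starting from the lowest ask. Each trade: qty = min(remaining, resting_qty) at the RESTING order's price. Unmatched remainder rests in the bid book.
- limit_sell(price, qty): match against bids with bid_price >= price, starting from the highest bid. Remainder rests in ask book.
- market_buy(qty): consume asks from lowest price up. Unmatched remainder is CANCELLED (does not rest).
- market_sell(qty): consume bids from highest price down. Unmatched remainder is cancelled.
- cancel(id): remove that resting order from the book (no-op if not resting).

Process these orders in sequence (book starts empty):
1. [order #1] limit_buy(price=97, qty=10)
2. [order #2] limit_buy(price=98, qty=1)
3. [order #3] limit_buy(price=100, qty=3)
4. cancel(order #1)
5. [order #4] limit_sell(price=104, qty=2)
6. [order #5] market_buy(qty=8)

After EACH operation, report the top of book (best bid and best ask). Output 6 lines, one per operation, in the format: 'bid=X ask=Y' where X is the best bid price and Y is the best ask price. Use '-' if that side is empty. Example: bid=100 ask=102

Answer: bid=97 ask=-
bid=98 ask=-
bid=100 ask=-
bid=100 ask=-
bid=100 ask=104
bid=100 ask=-

Derivation:
After op 1 [order #1] limit_buy(price=97, qty=10): fills=none; bids=[#1:10@97] asks=[-]
After op 2 [order #2] limit_buy(price=98, qty=1): fills=none; bids=[#2:1@98 #1:10@97] asks=[-]
After op 3 [order #3] limit_buy(price=100, qty=3): fills=none; bids=[#3:3@100 #2:1@98 #1:10@97] asks=[-]
After op 4 cancel(order #1): fills=none; bids=[#3:3@100 #2:1@98] asks=[-]
After op 5 [order #4] limit_sell(price=104, qty=2): fills=none; bids=[#3:3@100 #2:1@98] asks=[#4:2@104]
After op 6 [order #5] market_buy(qty=8): fills=#5x#4:2@104; bids=[#3:3@100 #2:1@98] asks=[-]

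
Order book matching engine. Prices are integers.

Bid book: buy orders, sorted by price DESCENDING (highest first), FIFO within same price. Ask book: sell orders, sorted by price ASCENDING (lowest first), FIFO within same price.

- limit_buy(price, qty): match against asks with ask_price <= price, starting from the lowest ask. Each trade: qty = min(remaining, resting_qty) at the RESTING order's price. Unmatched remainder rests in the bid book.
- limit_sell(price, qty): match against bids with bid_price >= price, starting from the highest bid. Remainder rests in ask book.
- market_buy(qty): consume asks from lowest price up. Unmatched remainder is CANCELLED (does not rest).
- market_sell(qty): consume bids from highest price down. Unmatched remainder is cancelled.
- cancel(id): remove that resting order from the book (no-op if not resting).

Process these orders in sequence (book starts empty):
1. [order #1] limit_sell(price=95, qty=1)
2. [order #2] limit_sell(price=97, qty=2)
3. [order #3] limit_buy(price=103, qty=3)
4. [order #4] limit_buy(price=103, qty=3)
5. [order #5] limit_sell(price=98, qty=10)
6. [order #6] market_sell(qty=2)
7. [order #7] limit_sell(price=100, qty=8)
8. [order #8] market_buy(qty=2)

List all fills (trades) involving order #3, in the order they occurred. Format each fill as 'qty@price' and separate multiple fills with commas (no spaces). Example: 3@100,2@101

Answer: 1@95,2@97

Derivation:
After op 1 [order #1] limit_sell(price=95, qty=1): fills=none; bids=[-] asks=[#1:1@95]
After op 2 [order #2] limit_sell(price=97, qty=2): fills=none; bids=[-] asks=[#1:1@95 #2:2@97]
After op 3 [order #3] limit_buy(price=103, qty=3): fills=#3x#1:1@95 #3x#2:2@97; bids=[-] asks=[-]
After op 4 [order #4] limit_buy(price=103, qty=3): fills=none; bids=[#4:3@103] asks=[-]
After op 5 [order #5] limit_sell(price=98, qty=10): fills=#4x#5:3@103; bids=[-] asks=[#5:7@98]
After op 6 [order #6] market_sell(qty=2): fills=none; bids=[-] asks=[#5:7@98]
After op 7 [order #7] limit_sell(price=100, qty=8): fills=none; bids=[-] asks=[#5:7@98 #7:8@100]
After op 8 [order #8] market_buy(qty=2): fills=#8x#5:2@98; bids=[-] asks=[#5:5@98 #7:8@100]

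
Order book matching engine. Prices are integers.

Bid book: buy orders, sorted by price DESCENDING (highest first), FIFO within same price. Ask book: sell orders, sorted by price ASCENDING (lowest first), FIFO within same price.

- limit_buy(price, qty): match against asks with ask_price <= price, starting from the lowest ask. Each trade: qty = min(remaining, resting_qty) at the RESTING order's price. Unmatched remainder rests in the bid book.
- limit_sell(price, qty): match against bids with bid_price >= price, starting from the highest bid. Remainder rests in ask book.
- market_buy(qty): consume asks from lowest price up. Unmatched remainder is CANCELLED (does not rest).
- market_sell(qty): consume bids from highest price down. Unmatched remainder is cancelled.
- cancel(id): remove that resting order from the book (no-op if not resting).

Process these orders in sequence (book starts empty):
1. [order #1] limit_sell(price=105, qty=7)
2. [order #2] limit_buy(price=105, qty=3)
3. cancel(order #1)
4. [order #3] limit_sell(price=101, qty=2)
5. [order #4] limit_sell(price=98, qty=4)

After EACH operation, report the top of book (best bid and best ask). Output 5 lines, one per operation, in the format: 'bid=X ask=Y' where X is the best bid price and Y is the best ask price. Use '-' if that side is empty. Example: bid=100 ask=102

Answer: bid=- ask=105
bid=- ask=105
bid=- ask=-
bid=- ask=101
bid=- ask=98

Derivation:
After op 1 [order #1] limit_sell(price=105, qty=7): fills=none; bids=[-] asks=[#1:7@105]
After op 2 [order #2] limit_buy(price=105, qty=3): fills=#2x#1:3@105; bids=[-] asks=[#1:4@105]
After op 3 cancel(order #1): fills=none; bids=[-] asks=[-]
After op 4 [order #3] limit_sell(price=101, qty=2): fills=none; bids=[-] asks=[#3:2@101]
After op 5 [order #4] limit_sell(price=98, qty=4): fills=none; bids=[-] asks=[#4:4@98 #3:2@101]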